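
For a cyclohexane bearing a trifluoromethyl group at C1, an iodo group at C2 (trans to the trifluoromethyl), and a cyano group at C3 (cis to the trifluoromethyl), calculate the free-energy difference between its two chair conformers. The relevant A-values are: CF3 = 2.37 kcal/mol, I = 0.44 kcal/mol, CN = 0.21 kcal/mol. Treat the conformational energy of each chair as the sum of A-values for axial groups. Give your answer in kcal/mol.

Chair I (trifluoromethyl axial, iodo axial, cyano axial): E = 3.02 kcal/mol.
Chair II (trifluoromethyl equatorial, iodo equatorial, cyano equatorial): E = 0.00 kcal/mol.
ΔE = 3.02 − 0.00 = 3.02 kcal/mol; chair II is more stable.

3.02 kcal/mol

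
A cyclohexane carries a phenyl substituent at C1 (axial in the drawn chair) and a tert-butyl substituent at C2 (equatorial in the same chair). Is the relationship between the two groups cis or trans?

cis

C1 and C2 have opposite parity, so their axial bonds point in opposite directions.
With opposite-parity carbons, two substituents on the same face are one axial and one equatorial; opposite faces give both axial or both equatorial.
Here the groups are axial/equatorial → same face → cis.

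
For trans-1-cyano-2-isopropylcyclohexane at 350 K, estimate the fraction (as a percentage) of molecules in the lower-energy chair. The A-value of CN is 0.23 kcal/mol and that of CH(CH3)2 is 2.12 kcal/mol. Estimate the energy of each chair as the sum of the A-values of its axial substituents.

C1 and C2 have opposite parity, so for the trans isomer the two substituents are e,e in one chair and a,a in the other.
Chair I (cyano axial, isopropyl axial): E = 2.35 kcal/mol; chair II (cyano equatorial, isopropyl equatorial): E = 0.00 kcal/mol.
ΔG = 2.35 kcal/mol between the two chairs.
K = exp(ΔG/RT) with R = 1.987×10⁻³ kcal mol⁻¹ K⁻¹ and T = 350 K gives K ≈ 29.3.
Fraction in the lower-energy chair = K/(K+1) = 96.7%.

96.7%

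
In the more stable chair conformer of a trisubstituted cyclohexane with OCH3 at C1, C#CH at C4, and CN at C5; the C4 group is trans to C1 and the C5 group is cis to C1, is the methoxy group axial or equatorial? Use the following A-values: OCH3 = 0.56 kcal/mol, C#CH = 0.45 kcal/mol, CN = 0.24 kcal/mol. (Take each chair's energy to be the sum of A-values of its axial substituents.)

equatorial

Chair I (methoxy axial, ethynyl axial, cyano axial): E = 1.25 kcal/mol.
Chair II (methoxy equatorial, ethynyl equatorial, cyano equatorial): E = 0.00 kcal/mol.
Chair II is the more stable (lower-energy) conformer, and in that chair the methoxy group is equatorial.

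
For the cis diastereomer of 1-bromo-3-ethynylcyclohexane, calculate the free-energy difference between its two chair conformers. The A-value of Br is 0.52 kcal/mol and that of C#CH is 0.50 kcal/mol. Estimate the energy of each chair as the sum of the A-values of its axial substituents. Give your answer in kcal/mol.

C1 and C3 have the same parity, so for the cis isomer the two substituents are e,e in one chair and a,a in the other.
Chair I (bromo axial, ethynyl axial): E = 1.02 kcal/mol.
Chair II (bromo equatorial, ethynyl equatorial): E = 0.00 kcal/mol.
ΔE = 1.02 − 0.00 = 1.02 kcal/mol; chair II is more stable.

1.02 kcal/mol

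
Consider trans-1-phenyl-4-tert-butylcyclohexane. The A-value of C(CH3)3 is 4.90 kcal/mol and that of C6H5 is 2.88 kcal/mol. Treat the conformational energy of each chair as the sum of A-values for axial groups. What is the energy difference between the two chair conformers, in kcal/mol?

7.78 kcal/mol

C1 and C4 have opposite parity, so for the trans isomer the two substituents are e,e in one chair and a,a in the other.
Chair I (tert-butyl axial, phenyl axial): E = 7.78 kcal/mol.
Chair II (tert-butyl equatorial, phenyl equatorial): E = 0.00 kcal/mol.
ΔE = 7.78 − 0.00 = 7.78 kcal/mol; chair II is more stable.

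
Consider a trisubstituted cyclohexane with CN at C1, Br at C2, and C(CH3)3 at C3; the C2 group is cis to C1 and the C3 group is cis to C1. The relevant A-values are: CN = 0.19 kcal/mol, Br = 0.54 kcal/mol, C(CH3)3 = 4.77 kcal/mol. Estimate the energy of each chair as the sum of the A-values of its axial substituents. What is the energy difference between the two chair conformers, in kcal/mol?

Chair I (cyano axial, bromo equatorial, tert-butyl axial): E = 4.96 kcal/mol.
Chair II (cyano equatorial, bromo axial, tert-butyl equatorial): E = 0.54 kcal/mol.
ΔE = 4.96 − 0.54 = 4.42 kcal/mol; chair II is more stable.

4.42 kcal/mol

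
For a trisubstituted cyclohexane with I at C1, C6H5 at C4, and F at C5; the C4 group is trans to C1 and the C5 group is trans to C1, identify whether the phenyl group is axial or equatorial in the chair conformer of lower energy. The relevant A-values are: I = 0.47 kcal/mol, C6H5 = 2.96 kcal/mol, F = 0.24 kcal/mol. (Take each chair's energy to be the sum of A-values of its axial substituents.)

equatorial

Chair I (iodo axial, phenyl axial, fluoro equatorial): E = 3.43 kcal/mol.
Chair II (iodo equatorial, phenyl equatorial, fluoro axial): E = 0.24 kcal/mol.
Chair II is the more stable (lower-energy) conformer, and in that chair the phenyl group is equatorial.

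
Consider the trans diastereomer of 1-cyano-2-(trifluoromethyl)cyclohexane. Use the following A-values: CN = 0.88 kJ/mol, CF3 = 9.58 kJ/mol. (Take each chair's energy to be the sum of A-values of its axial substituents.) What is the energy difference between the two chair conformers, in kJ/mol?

C1 and C2 have opposite parity, so for the trans isomer the two substituents are e,e in one chair and a,a in the other.
Chair I (cyano axial, trifluoromethyl axial): E = 10.46 kJ/mol.
Chair II (cyano equatorial, trifluoromethyl equatorial): E = 0.00 kJ/mol.
ΔE = 10.46 − 0.00 = 10.46 kJ/mol; chair II is more stable.

10.46 kJ/mol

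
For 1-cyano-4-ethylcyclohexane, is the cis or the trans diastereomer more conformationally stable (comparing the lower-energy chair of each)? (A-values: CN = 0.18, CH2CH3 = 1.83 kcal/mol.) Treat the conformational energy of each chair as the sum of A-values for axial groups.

trans

At 1,4 positions (parity opposite): cis → (a,e or e,a); trans → (e,e or a,a).
Best chair for cis: E = 0.18 kcal/mol; best chair for trans: E = 0.00 kcal/mol.
The trans isomer is lower by 0.18 kcal/mol.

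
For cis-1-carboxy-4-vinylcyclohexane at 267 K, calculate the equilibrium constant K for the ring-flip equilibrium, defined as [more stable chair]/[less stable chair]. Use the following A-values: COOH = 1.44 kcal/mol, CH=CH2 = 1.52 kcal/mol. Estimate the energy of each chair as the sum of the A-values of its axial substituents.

C1 and C4 have opposite parity, so for the cis isomer the two substituents are one axial and one equatorial in each chair.
Chair I (carboxyl axial, vinyl equatorial): E = 1.44 kcal/mol; chair II (carboxyl equatorial, vinyl axial): E = 1.52 kcal/mol.
ΔG = 0.08 kcal/mol between the two chairs.
K = exp(ΔG/RT) with R = 1.987×10⁻³ kcal mol⁻¹ K⁻¹ and T = 267 K gives K ≈ 1.16.

K ≈ 1.16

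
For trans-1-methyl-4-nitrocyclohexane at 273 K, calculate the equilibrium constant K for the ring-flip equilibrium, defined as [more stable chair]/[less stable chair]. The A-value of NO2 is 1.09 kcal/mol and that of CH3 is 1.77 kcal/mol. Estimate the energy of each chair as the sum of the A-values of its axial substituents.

K ≈ 195

C1 and C4 have opposite parity, so for the trans isomer the two substituents are e,e in one chair and a,a in the other.
Chair I (nitro axial, methyl axial): E = 2.86 kcal/mol; chair II (nitro equatorial, methyl equatorial): E = 0.00 kcal/mol.
ΔG = 2.86 kcal/mol between the two chairs.
K = exp(ΔG/RT) with R = 1.987×10⁻³ kcal mol⁻¹ K⁻¹ and T = 273 K gives K ≈ 195.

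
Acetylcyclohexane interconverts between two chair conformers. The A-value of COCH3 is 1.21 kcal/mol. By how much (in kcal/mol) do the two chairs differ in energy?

A monosubstituted cyclohexane has one chair with the acetyl group axial (E = A = 1.21 kcal/mol) and one with it equatorial (E = 0).
ΔE = 1.21 − 0 = 1.21 kcal/mol.

1.21 kcal/mol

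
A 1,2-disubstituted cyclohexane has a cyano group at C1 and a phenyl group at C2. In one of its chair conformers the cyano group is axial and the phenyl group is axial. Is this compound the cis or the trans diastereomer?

C1 and C2 have opposite parity, so their axial bonds point in opposite directions.
With opposite-parity carbons, two substituents on the same face are one axial and one equatorial; opposite faces give both axial or both equatorial.
Here the groups are axial/axial → opposite face → trans.

trans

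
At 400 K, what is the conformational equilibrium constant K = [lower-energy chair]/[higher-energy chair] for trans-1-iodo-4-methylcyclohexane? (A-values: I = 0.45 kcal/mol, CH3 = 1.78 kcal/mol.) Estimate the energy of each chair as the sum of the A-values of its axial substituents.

K ≈ 16.5

C1 and C4 have opposite parity, so for the trans isomer the two substituents are e,e in one chair and a,a in the other.
Chair I (iodo axial, methyl axial): E = 2.23 kcal/mol; chair II (iodo equatorial, methyl equatorial): E = 0.00 kcal/mol.
ΔG = 2.23 kcal/mol between the two chairs.
K = exp(ΔG/RT) with R = 1.987×10⁻³ kcal mol⁻¹ K⁻¹ and T = 400 K gives K ≈ 16.5.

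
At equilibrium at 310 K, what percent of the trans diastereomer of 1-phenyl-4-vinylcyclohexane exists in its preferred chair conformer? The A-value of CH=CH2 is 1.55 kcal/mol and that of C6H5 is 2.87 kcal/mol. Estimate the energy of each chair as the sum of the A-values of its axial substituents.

C1 and C4 have opposite parity, so for the trans isomer the two substituents are e,e in one chair and a,a in the other.
Chair I (vinyl axial, phenyl axial): E = 4.42 kcal/mol; chair II (vinyl equatorial, phenyl equatorial): E = 0.00 kcal/mol.
ΔG = 4.42 kcal/mol between the two chairs.
K = exp(ΔG/RT) with R = 1.987×10⁻³ kcal mol⁻¹ K⁻¹ and T = 310 K gives K ≈ 1.31e+03.
Fraction in the lower-energy chair = K/(K+1) = 99.9%.

99.9%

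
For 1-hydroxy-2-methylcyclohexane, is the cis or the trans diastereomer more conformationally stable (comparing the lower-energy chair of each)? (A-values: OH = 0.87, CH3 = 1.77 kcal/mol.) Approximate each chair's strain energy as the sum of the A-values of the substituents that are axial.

At 1,2 positions (parity opposite): cis → (a,e or e,a); trans → (e,e or a,a).
Best chair for cis: E = 0.87 kcal/mol; best chair for trans: E = 0.00 kcal/mol.
The trans isomer is lower by 0.87 kcal/mol.

trans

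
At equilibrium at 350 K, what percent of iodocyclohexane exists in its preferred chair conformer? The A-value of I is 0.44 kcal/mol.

One chair has the iodo group axial (E = 0.44 kcal/mol) and the other has it equatorial (E = 0).
ΔG = 0.44 kcal/mol between the two chairs.
K = exp(ΔG/RT) with R = 1.987×10⁻³ kcal mol⁻¹ K⁻¹ and T = 350 K gives K ≈ 1.88.
Fraction in the lower-energy chair = K/(K+1) = 65.3%.

65.3%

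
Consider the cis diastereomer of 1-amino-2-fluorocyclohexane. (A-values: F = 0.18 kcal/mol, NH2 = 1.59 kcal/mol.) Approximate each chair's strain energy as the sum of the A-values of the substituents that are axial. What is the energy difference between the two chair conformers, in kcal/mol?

1.41 kcal/mol

C1 and C2 have opposite parity, so for the cis isomer the two substituents are one axial and one equatorial in each chair.
Chair I (fluoro axial, amino equatorial): E = 0.18 kcal/mol.
Chair II (fluoro equatorial, amino axial): E = 1.59 kcal/mol.
ΔE = 1.59 − 0.18 = 1.41 kcal/mol; chair I is more stable.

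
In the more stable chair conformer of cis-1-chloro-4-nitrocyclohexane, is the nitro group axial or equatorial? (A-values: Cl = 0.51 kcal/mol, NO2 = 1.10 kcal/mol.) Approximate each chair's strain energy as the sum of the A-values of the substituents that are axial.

equatorial

C1 and C4 have opposite parity, so for the cis isomer the two substituents are one axial and one equatorial in each chair.
Chair I (chloro axial, nitro equatorial): E = 0.51 kcal/mol.
Chair II (chloro equatorial, nitro axial): E = 1.10 kcal/mol.
Chair I is the more stable (lower-energy) conformer, and in that chair the nitro group is equatorial.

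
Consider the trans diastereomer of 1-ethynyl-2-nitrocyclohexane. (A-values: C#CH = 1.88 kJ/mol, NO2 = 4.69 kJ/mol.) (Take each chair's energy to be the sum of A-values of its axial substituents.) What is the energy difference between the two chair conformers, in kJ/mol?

6.57 kJ/mol

C1 and C2 have opposite parity, so for the trans isomer the two substituents are e,e in one chair and a,a in the other.
Chair I (ethynyl axial, nitro axial): E = 6.57 kJ/mol.
Chair II (ethynyl equatorial, nitro equatorial): E = 0.00 kJ/mol.
ΔE = 6.57 − 0.00 = 6.57 kJ/mol; chair II is more stable.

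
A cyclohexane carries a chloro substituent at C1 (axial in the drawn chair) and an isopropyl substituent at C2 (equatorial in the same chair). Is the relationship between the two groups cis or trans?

cis

C1 and C2 have opposite parity, so their axial bonds point in opposite directions.
With opposite-parity carbons, two substituents on the same face are one axial and one equatorial; opposite faces give both axial or both equatorial.
Here the groups are axial/equatorial → same face → cis.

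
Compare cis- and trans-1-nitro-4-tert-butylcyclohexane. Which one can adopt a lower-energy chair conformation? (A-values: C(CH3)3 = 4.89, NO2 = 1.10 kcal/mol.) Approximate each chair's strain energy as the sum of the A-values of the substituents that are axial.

At 1,4 positions (parity opposite): cis → (a,e or e,a); trans → (e,e or a,a).
Best chair for cis: E = 1.10 kcal/mol; best chair for trans: E = 0.00 kcal/mol.
The trans isomer is lower by 1.10 kcal/mol.

trans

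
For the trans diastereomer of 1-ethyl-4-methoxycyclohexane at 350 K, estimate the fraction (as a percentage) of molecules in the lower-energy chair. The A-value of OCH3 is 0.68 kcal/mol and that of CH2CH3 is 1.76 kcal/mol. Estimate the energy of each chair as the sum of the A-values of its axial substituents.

97.1%

C1 and C4 have opposite parity, so for the trans isomer the two substituents are e,e in one chair and a,a in the other.
Chair I (methoxy axial, ethyl axial): E = 2.44 kcal/mol; chair II (methoxy equatorial, ethyl equatorial): E = 0.00 kcal/mol.
ΔG = 2.44 kcal/mol between the two chairs.
K = exp(ΔG/RT) with R = 1.987×10⁻³ kcal mol⁻¹ K⁻¹ and T = 350 K gives K ≈ 33.4.
Fraction in the lower-energy chair = K/(K+1) = 97.1%.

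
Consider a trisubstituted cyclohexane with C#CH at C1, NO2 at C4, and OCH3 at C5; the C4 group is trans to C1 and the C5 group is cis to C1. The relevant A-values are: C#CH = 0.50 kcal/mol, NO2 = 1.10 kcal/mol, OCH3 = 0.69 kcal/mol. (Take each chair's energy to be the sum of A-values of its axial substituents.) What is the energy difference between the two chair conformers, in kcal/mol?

Chair I (ethynyl axial, nitro axial, methoxy axial): E = 2.29 kcal/mol.
Chair II (ethynyl equatorial, nitro equatorial, methoxy equatorial): E = 0.00 kcal/mol.
ΔE = 2.29 − 0.00 = 2.29 kcal/mol; chair II is more stable.

2.29 kcal/mol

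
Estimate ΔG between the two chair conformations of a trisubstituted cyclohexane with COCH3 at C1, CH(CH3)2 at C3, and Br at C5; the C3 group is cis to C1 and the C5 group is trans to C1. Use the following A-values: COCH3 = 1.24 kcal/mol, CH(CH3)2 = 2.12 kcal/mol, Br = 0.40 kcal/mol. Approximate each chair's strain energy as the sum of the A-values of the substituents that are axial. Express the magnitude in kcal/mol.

2.96 kcal/mol

Chair I (acetyl axial, isopropyl axial, bromo equatorial): E = 3.36 kcal/mol.
Chair II (acetyl equatorial, isopropyl equatorial, bromo axial): E = 0.40 kcal/mol.
ΔE = 3.36 − 0.40 = 2.96 kcal/mol; chair II is more stable.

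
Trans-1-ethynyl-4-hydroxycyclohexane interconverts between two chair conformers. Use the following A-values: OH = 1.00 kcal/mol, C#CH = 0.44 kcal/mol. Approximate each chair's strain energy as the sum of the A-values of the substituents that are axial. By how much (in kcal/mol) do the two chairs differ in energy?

1.44 kcal/mol

C1 and C4 have opposite parity, so for the trans isomer the two substituents are e,e in one chair and a,a in the other.
Chair I (hydroxyl axial, ethynyl axial): E = 1.44 kcal/mol.
Chair II (hydroxyl equatorial, ethynyl equatorial): E = 0.00 kcal/mol.
ΔE = 1.44 − 0.00 = 1.44 kcal/mol; chair II is more stable.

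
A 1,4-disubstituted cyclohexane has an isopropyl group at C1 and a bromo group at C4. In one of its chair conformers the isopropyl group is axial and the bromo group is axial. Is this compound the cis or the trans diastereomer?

C1 and C4 have opposite parity, so their axial bonds point in opposite directions.
With opposite-parity carbons, two substituents on the same face are one axial and one equatorial; opposite faces give both axial or both equatorial.
Here the groups are axial/axial → opposite face → trans.

trans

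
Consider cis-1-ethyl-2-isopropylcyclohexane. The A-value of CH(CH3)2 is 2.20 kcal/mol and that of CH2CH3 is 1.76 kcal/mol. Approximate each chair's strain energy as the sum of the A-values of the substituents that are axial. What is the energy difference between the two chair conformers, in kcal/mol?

0.44 kcal/mol

C1 and C2 have opposite parity, so for the cis isomer the two substituents are one axial and one equatorial in each chair.
Chair I (isopropyl axial, ethyl equatorial): E = 2.20 kcal/mol.
Chair II (isopropyl equatorial, ethyl axial): E = 1.76 kcal/mol.
ΔE = 2.20 − 1.76 = 0.44 kcal/mol; chair II is more stable.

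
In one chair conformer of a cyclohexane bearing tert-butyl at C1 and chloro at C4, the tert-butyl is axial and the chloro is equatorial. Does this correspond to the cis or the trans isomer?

C1 and C4 have opposite parity, so their axial bonds point in opposite directions.
With opposite-parity carbons, two substituents on the same face are one axial and one equatorial; opposite faces give both axial or both equatorial.
Here the groups are axial/equatorial → same face → cis.

cis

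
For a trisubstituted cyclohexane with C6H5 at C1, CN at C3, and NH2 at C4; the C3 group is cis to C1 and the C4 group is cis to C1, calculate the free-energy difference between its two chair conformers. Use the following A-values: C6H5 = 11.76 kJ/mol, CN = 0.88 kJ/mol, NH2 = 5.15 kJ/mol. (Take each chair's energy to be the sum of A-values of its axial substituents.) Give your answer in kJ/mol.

7.49 kJ/mol

Chair I (phenyl axial, cyano axial, amino equatorial): E = 12.64 kJ/mol.
Chair II (phenyl equatorial, cyano equatorial, amino axial): E = 5.15 kJ/mol.
ΔE = 12.64 − 5.15 = 7.49 kJ/mol; chair II is more stable.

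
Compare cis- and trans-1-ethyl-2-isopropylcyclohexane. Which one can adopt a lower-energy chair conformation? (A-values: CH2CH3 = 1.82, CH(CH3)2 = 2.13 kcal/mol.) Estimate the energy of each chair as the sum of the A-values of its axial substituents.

At 1,2 positions (parity opposite): cis → (a,e or e,a); trans → (e,e or a,a).
Best chair for cis: E = 1.82 kcal/mol; best chair for trans: E = 0.00 kcal/mol.
The trans isomer is lower by 1.82 kcal/mol.

trans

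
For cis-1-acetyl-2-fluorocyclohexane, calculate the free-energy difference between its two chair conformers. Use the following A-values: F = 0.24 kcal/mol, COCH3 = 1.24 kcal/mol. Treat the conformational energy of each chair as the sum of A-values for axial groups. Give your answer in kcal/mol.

C1 and C2 have opposite parity, so for the cis isomer the two substituents are one axial and one equatorial in each chair.
Chair I (fluoro axial, acetyl equatorial): E = 0.24 kcal/mol.
Chair II (fluoro equatorial, acetyl axial): E = 1.24 kcal/mol.
ΔE = 1.24 − 0.24 = 1.00 kcal/mol; chair I is more stable.

1.00 kcal/mol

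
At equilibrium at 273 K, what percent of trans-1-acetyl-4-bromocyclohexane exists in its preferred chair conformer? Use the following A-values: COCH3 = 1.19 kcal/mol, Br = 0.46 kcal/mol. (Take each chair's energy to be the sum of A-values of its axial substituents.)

C1 and C4 have opposite parity, so for the trans isomer the two substituents are e,e in one chair and a,a in the other.
Chair I (acetyl axial, bromo axial): E = 1.65 kcal/mol; chair II (acetyl equatorial, bromo equatorial): E = 0.00 kcal/mol.
ΔG = 1.65 kcal/mol between the two chairs.
K = exp(ΔG/RT) with R = 1.987×10⁻³ kcal mol⁻¹ K⁻¹ and T = 273 K gives K ≈ 20.9.
Fraction in the lower-energy chair = K/(K+1) = 95.4%.

95.4%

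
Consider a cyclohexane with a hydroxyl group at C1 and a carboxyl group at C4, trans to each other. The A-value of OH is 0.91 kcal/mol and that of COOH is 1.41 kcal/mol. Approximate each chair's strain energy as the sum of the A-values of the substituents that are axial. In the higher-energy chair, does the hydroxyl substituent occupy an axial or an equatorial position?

C1 and C4 have opposite parity, so for the trans isomer the two substituents are e,e in one chair and a,a in the other.
Chair I (hydroxyl axial, carboxyl axial): E = 2.32 kcal/mol.
Chair II (hydroxyl equatorial, carboxyl equatorial): E = 0.00 kcal/mol.
Chair I is the less stable (higher-energy) conformer, and in that chair the hydroxyl group is axial.

axial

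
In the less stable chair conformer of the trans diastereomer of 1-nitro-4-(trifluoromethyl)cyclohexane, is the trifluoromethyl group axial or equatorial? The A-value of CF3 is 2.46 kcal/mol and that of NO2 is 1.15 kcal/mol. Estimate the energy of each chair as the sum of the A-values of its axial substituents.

C1 and C4 have opposite parity, so for the trans isomer the two substituents are e,e in one chair and a,a in the other.
Chair I (trifluoromethyl axial, nitro axial): E = 3.61 kcal/mol.
Chair II (trifluoromethyl equatorial, nitro equatorial): E = 0.00 kcal/mol.
Chair I is the less stable (higher-energy) conformer, and in that chair the trifluoromethyl group is axial.

axial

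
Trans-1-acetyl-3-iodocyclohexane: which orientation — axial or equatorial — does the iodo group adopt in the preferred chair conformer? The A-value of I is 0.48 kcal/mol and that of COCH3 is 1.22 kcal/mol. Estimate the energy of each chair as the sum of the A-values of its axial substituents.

axial

C1 and C3 have the same parity, so for the trans isomer the two substituents are one axial and one equatorial in each chair.
Chair I (iodo axial, acetyl equatorial): E = 0.48 kcal/mol.
Chair II (iodo equatorial, acetyl axial): E = 1.22 kcal/mol.
Chair I is the more stable (lower-energy) conformer, and in that chair the iodo group is axial.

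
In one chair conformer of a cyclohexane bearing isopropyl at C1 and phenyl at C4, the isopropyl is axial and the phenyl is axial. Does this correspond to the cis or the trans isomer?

trans

C1 and C4 have opposite parity, so their axial bonds point in opposite directions.
With opposite-parity carbons, two substituents on the same face are one axial and one equatorial; opposite faces give both axial or both equatorial.
Here the groups are axial/axial → opposite face → trans.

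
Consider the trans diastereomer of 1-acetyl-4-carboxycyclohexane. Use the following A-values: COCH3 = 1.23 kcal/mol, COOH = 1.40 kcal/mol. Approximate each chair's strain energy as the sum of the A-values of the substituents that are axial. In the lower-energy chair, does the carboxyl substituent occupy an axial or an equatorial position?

equatorial

C1 and C4 have opposite parity, so for the trans isomer the two substituents are e,e in one chair and a,a in the other.
Chair I (acetyl axial, carboxyl axial): E = 2.63 kcal/mol.
Chair II (acetyl equatorial, carboxyl equatorial): E = 0.00 kcal/mol.
Chair II is the more stable (lower-energy) conformer, and in that chair the carboxyl group is equatorial.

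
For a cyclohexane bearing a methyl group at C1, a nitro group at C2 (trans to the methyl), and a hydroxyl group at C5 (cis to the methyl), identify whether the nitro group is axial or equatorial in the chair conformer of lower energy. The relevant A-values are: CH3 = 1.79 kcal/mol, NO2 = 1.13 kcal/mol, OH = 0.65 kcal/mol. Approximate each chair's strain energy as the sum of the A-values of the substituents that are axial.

equatorial

Chair I (methyl axial, nitro axial, hydroxyl axial): E = 3.57 kcal/mol.
Chair II (methyl equatorial, nitro equatorial, hydroxyl equatorial): E = 0.00 kcal/mol.
Chair II is the more stable (lower-energy) conformer, and in that chair the nitro group is equatorial.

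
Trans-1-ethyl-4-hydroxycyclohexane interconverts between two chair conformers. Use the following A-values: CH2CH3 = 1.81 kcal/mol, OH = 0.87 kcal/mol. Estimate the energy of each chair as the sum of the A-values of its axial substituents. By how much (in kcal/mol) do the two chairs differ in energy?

2.68 kcal/mol

C1 and C4 have opposite parity, so for the trans isomer the two substituents are e,e in one chair and a,a in the other.
Chair I (ethyl axial, hydroxyl axial): E = 2.68 kcal/mol.
Chair II (ethyl equatorial, hydroxyl equatorial): E = 0.00 kcal/mol.
ΔE = 2.68 − 0.00 = 2.68 kcal/mol; chair II is more stable.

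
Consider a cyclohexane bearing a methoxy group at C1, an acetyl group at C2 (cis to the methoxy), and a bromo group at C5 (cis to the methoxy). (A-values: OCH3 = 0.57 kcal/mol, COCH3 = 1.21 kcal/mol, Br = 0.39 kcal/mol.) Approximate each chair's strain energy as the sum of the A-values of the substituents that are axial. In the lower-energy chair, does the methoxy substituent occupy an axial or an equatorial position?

Chair I (methoxy axial, acetyl equatorial, bromo axial): E = 0.96 kcal/mol.
Chair II (methoxy equatorial, acetyl axial, bromo equatorial): E = 1.21 kcal/mol.
Chair I is the more stable (lower-energy) conformer, and in that chair the methoxy group is axial.

axial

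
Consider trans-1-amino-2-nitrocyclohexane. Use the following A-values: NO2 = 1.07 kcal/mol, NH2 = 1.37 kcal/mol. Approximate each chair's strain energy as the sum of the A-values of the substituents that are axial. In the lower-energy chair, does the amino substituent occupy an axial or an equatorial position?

equatorial

C1 and C2 have opposite parity, so for the trans isomer the two substituents are e,e in one chair and a,a in the other.
Chair I (nitro axial, amino axial): E = 2.44 kcal/mol.
Chair II (nitro equatorial, amino equatorial): E = 0.00 kcal/mol.
Chair II is the more stable (lower-energy) conformer, and in that chair the amino group is equatorial.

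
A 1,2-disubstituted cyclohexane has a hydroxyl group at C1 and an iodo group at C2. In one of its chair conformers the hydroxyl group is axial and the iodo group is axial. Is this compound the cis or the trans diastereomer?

C1 and C2 have opposite parity, so their axial bonds point in opposite directions.
With opposite-parity carbons, two substituents on the same face are one axial and one equatorial; opposite faces give both axial or both equatorial.
Here the groups are axial/axial → opposite face → trans.

trans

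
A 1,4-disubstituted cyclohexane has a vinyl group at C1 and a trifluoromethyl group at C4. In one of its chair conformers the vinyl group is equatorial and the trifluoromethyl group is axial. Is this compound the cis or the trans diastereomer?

C1 and C4 have opposite parity, so their axial bonds point in opposite directions.
With opposite-parity carbons, two substituents on the same face are one axial and one equatorial; opposite faces give both axial or both equatorial.
Here the groups are equatorial/axial → same face → cis.

cis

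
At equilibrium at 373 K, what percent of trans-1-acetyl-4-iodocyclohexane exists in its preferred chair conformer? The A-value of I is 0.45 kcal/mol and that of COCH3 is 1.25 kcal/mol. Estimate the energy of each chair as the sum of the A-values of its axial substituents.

C1 and C4 have opposite parity, so for the trans isomer the two substituents are e,e in one chair and a,a in the other.
Chair I (iodo axial, acetyl axial): E = 1.70 kcal/mol; chair II (iodo equatorial, acetyl equatorial): E = 0.00 kcal/mol.
ΔG = 1.70 kcal/mol between the two chairs.
K = exp(ΔG/RT) with R = 1.987×10⁻³ kcal mol⁻¹ K⁻¹ and T = 373 K gives K ≈ 9.91.
Fraction in the lower-energy chair = K/(K+1) = 90.8%.

90.8%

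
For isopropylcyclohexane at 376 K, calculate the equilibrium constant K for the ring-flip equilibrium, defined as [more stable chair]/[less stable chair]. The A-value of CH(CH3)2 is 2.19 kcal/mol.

K ≈ 18.8

One chair has the isopropyl group axial (E = 2.19 kcal/mol) and the other has it equatorial (E = 0).
ΔG = 2.19 kcal/mol between the two chairs.
K = exp(ΔG/RT) with R = 1.987×10⁻³ kcal mol⁻¹ K⁻¹ and T = 376 K gives K ≈ 18.8.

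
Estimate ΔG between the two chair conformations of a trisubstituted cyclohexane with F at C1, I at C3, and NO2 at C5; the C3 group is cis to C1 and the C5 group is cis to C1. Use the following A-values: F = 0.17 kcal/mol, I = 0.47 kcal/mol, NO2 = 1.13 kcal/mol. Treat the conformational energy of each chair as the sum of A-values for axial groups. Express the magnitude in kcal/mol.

1.77 kcal/mol

Chair I (fluoro axial, iodo axial, nitro axial): E = 1.77 kcal/mol.
Chair II (fluoro equatorial, iodo equatorial, nitro equatorial): E = 0.00 kcal/mol.
ΔE = 1.77 − 0.00 = 1.77 kcal/mol; chair II is more stable.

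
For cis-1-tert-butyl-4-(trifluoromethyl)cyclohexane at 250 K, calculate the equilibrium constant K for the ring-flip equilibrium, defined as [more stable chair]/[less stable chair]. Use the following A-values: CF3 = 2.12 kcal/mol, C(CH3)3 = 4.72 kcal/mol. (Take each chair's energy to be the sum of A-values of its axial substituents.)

K ≈ 188

C1 and C4 have opposite parity, so for the cis isomer the two substituents are one axial and one equatorial in each chair.
Chair I (trifluoromethyl axial, tert-butyl equatorial): E = 2.12 kcal/mol; chair II (trifluoromethyl equatorial, tert-butyl axial): E = 4.72 kcal/mol.
ΔG = 2.60 kcal/mol between the two chairs.
K = exp(ΔG/RT) with R = 1.987×10⁻³ kcal mol⁻¹ K⁻¹ and T = 250 K gives K ≈ 188.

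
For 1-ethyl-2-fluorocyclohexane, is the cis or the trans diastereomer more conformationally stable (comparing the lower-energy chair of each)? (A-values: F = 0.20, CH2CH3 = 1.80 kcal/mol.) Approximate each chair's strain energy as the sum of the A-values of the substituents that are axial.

trans

At 1,2 positions (parity opposite): cis → (a,e or e,a); trans → (e,e or a,a).
Best chair for cis: E = 0.20 kcal/mol; best chair for trans: E = 0.00 kcal/mol.
The trans isomer is lower by 0.20 kcal/mol.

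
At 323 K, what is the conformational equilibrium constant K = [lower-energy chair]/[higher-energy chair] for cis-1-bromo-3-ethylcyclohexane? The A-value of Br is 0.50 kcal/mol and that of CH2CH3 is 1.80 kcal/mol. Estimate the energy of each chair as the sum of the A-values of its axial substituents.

C1 and C3 have the same parity, so for the cis isomer the two substituents are e,e in one chair and a,a in the other.
Chair I (bromo axial, ethyl axial): E = 2.30 kcal/mol; chair II (bromo equatorial, ethyl equatorial): E = 0.00 kcal/mol.
ΔG = 2.30 kcal/mol between the two chairs.
K = exp(ΔG/RT) with R = 1.987×10⁻³ kcal mol⁻¹ K⁻¹ and T = 323 K gives K ≈ 36.

K ≈ 36.0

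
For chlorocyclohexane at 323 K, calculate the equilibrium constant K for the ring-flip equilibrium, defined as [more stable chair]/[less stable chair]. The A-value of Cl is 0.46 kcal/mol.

One chair has the chloro group axial (E = 0.46 kcal/mol) and the other has it equatorial (E = 0).
ΔG = 0.46 kcal/mol between the two chairs.
K = exp(ΔG/RT) with R = 1.987×10⁻³ kcal mol⁻¹ K⁻¹ and T = 323 K gives K ≈ 2.05.

K ≈ 2.05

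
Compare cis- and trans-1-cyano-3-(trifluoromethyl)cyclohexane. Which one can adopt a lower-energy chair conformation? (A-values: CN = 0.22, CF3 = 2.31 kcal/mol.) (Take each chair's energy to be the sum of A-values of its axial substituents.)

cis

At 1,3 positions (parity same): cis → (e,e or a,a); trans → (a,e or e,a).
Best chair for cis: E = 0.00 kcal/mol; best chair for trans: E = 0.22 kcal/mol.
The cis isomer is lower by 0.22 kcal/mol.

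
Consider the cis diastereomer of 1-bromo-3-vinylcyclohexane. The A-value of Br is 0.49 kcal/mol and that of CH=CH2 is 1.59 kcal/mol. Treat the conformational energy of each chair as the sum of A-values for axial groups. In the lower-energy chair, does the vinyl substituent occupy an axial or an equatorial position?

equatorial

C1 and C3 have the same parity, so for the cis isomer the two substituents are e,e in one chair and a,a in the other.
Chair I (bromo axial, vinyl axial): E = 2.08 kcal/mol.
Chair II (bromo equatorial, vinyl equatorial): E = 0.00 kcal/mol.
Chair II is the more stable (lower-energy) conformer, and in that chair the vinyl group is equatorial.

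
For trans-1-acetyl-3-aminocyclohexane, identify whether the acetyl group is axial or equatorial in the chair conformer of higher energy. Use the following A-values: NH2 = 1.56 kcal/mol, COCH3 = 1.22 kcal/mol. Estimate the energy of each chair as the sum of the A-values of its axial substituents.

equatorial

C1 and C3 have the same parity, so for the trans isomer the two substituents are one axial and one equatorial in each chair.
Chair I (amino axial, acetyl equatorial): E = 1.56 kcal/mol.
Chair II (amino equatorial, acetyl axial): E = 1.22 kcal/mol.
Chair I is the less stable (higher-energy) conformer, and in that chair the acetyl group is equatorial.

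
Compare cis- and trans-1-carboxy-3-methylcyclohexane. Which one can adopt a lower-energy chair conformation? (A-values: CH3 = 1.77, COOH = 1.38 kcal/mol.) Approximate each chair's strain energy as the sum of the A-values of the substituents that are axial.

cis

At 1,3 positions (parity same): cis → (e,e or a,a); trans → (a,e or e,a).
Best chair for cis: E = 0.00 kcal/mol; best chair for trans: E = 1.38 kcal/mol.
The cis isomer is lower by 1.38 kcal/mol.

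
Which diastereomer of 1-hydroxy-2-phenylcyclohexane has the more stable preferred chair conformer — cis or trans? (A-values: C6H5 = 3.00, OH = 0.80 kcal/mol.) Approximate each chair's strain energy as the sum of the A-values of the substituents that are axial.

At 1,2 positions (parity opposite): cis → (a,e or e,a); trans → (e,e or a,a).
Best chair for cis: E = 0.80 kcal/mol; best chair for trans: E = 0.00 kcal/mol.
The trans isomer is lower by 0.80 kcal/mol.

trans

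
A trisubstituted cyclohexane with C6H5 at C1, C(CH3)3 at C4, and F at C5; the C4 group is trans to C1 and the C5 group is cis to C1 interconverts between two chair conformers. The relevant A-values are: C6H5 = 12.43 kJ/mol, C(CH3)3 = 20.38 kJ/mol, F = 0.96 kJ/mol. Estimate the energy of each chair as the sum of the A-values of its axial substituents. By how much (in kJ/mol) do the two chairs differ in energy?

Chair I (phenyl axial, tert-butyl axial, fluoro axial): E = 33.77 kJ/mol.
Chair II (phenyl equatorial, tert-butyl equatorial, fluoro equatorial): E = 0.00 kJ/mol.
ΔE = 33.77 − 0.00 = 33.77 kJ/mol; chair II is more stable.

33.77 kJ/mol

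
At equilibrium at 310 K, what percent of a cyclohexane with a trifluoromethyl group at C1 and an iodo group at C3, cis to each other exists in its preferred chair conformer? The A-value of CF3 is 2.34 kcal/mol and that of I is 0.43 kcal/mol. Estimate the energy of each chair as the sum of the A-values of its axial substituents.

C1 and C3 have the same parity, so for the cis isomer the two substituents are e,e in one chair and a,a in the other.
Chair I (trifluoromethyl axial, iodo axial): E = 2.77 kcal/mol; chair II (trifluoromethyl equatorial, iodo equatorial): E = 0.00 kcal/mol.
ΔG = 2.77 kcal/mol between the two chairs.
K = exp(ΔG/RT) with R = 1.987×10⁻³ kcal mol⁻¹ K⁻¹ and T = 310 K gives K ≈ 89.7.
Fraction in the lower-energy chair = K/(K+1) = 98.9%.

98.9%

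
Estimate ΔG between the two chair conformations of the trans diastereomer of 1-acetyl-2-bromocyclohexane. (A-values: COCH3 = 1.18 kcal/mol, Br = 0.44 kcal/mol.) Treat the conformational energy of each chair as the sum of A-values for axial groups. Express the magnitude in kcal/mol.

C1 and C2 have opposite parity, so for the trans isomer the two substituents are e,e in one chair and a,a in the other.
Chair I (acetyl axial, bromo axial): E = 1.62 kcal/mol.
Chair II (acetyl equatorial, bromo equatorial): E = 0.00 kcal/mol.
ΔE = 1.62 − 0.00 = 1.62 kcal/mol; chair II is more stable.

1.62 kcal/mol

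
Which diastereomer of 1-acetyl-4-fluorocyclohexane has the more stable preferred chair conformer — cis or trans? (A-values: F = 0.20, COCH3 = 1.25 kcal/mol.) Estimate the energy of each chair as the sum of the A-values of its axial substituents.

trans

At 1,4 positions (parity opposite): cis → (a,e or e,a); trans → (e,e or a,a).
Best chair for cis: E = 0.20 kcal/mol; best chair for trans: E = 0.00 kcal/mol.
The trans isomer is lower by 0.20 kcal/mol.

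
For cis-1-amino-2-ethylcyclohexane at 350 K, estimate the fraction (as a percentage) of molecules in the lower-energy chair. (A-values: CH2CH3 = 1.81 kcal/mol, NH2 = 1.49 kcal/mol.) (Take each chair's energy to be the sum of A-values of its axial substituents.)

C1 and C2 have opposite parity, so for the cis isomer the two substituents are one axial and one equatorial in each chair.
Chair I (ethyl axial, amino equatorial): E = 1.81 kcal/mol; chair II (ethyl equatorial, amino axial): E = 1.49 kcal/mol.
ΔG = 0.32 kcal/mol between the two chairs.
K = exp(ΔG/RT) with R = 1.987×10⁻³ kcal mol⁻¹ K⁻¹ and T = 350 K gives K ≈ 1.58.
Fraction in the lower-energy chair = K/(K+1) = 61.3%.

61.3%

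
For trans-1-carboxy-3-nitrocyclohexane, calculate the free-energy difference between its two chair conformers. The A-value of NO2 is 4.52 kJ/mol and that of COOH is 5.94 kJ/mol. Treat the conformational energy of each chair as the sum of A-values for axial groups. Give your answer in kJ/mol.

1.42 kJ/mol

C1 and C3 have the same parity, so for the trans isomer the two substituents are one axial and one equatorial in each chair.
Chair I (nitro axial, carboxyl equatorial): E = 4.52 kJ/mol.
Chair II (nitro equatorial, carboxyl axial): E = 5.94 kJ/mol.
ΔE = 5.94 − 4.52 = 1.42 kJ/mol; chair I is more stable.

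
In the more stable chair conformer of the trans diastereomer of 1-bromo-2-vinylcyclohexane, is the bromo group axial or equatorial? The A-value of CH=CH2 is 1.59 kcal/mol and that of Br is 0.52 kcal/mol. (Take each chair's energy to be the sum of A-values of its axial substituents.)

C1 and C2 have opposite parity, so for the trans isomer the two substituents are e,e in one chair and a,a in the other.
Chair I (vinyl axial, bromo axial): E = 2.11 kcal/mol.
Chair II (vinyl equatorial, bromo equatorial): E = 0.00 kcal/mol.
Chair II is the more stable (lower-energy) conformer, and in that chair the bromo group is equatorial.

equatorial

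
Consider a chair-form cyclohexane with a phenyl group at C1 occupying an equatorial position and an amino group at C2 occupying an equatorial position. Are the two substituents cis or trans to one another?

trans

C1 and C2 have opposite parity, so their axial bonds point in opposite directions.
With opposite-parity carbons, two substituents on the same face are one axial and one equatorial; opposite faces give both axial or both equatorial.
Here the groups are equatorial/equatorial → opposite face → trans.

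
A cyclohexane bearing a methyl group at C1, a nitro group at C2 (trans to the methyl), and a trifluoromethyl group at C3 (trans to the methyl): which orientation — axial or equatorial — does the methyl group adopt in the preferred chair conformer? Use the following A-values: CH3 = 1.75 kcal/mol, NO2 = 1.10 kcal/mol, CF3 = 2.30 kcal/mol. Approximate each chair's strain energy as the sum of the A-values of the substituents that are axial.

Chair I (methyl axial, nitro axial, trifluoromethyl equatorial): E = 2.85 kcal/mol.
Chair II (methyl equatorial, nitro equatorial, trifluoromethyl axial): E = 2.30 kcal/mol.
Chair II is the more stable (lower-energy) conformer, and in that chair the methyl group is equatorial.

equatorial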